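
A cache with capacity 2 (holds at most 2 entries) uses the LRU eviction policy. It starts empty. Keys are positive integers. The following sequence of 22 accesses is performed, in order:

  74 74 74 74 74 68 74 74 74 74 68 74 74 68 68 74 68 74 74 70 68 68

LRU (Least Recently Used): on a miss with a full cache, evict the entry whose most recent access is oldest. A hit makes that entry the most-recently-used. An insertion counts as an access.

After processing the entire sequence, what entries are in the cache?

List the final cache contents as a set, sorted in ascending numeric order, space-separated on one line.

Answer: 68 70

Derivation:
LRU simulation (capacity=2):
  1. access 74: MISS. Cache (LRU->MRU): [74]
  2. access 74: HIT. Cache (LRU->MRU): [74]
  3. access 74: HIT. Cache (LRU->MRU): [74]
  4. access 74: HIT. Cache (LRU->MRU): [74]
  5. access 74: HIT. Cache (LRU->MRU): [74]
  6. access 68: MISS. Cache (LRU->MRU): [74 68]
  7. access 74: HIT. Cache (LRU->MRU): [68 74]
  8. access 74: HIT. Cache (LRU->MRU): [68 74]
  9. access 74: HIT. Cache (LRU->MRU): [68 74]
  10. access 74: HIT. Cache (LRU->MRU): [68 74]
  11. access 68: HIT. Cache (LRU->MRU): [74 68]
  12. access 74: HIT. Cache (LRU->MRU): [68 74]
  13. access 74: HIT. Cache (LRU->MRU): [68 74]
  14. access 68: HIT. Cache (LRU->MRU): [74 68]
  15. access 68: HIT. Cache (LRU->MRU): [74 68]
  16. access 74: HIT. Cache (LRU->MRU): [68 74]
  17. access 68: HIT. Cache (LRU->MRU): [74 68]
  18. access 74: HIT. Cache (LRU->MRU): [68 74]
  19. access 74: HIT. Cache (LRU->MRU): [68 74]
  20. access 70: MISS, evict 68. Cache (LRU->MRU): [74 70]
  21. access 68: MISS, evict 74. Cache (LRU->MRU): [70 68]
  22. access 68: HIT. Cache (LRU->MRU): [70 68]
Total: 18 hits, 4 misses, 2 evictions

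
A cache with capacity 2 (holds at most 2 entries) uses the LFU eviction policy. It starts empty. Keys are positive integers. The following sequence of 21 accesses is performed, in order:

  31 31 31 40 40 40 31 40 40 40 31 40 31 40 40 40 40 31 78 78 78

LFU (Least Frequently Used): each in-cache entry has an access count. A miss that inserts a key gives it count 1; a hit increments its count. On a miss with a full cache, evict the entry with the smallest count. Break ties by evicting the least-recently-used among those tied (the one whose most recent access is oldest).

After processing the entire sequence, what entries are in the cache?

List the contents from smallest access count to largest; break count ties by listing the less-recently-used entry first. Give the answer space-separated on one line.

LFU simulation (capacity=2):
  1. access 31: MISS. Cache: [31(c=1)]
  2. access 31: HIT, count now 2. Cache: [31(c=2)]
  3. access 31: HIT, count now 3. Cache: [31(c=3)]
  4. access 40: MISS. Cache: [40(c=1) 31(c=3)]
  5. access 40: HIT, count now 2. Cache: [40(c=2) 31(c=3)]
  6. access 40: HIT, count now 3. Cache: [31(c=3) 40(c=3)]
  7. access 31: HIT, count now 4. Cache: [40(c=3) 31(c=4)]
  8. access 40: HIT, count now 4. Cache: [31(c=4) 40(c=4)]
  9. access 40: HIT, count now 5. Cache: [31(c=4) 40(c=5)]
  10. access 40: HIT, count now 6. Cache: [31(c=4) 40(c=6)]
  11. access 31: HIT, count now 5. Cache: [31(c=5) 40(c=6)]
  12. access 40: HIT, count now 7. Cache: [31(c=5) 40(c=7)]
  13. access 31: HIT, count now 6. Cache: [31(c=6) 40(c=7)]
  14. access 40: HIT, count now 8. Cache: [31(c=6) 40(c=8)]
  15. access 40: HIT, count now 9. Cache: [31(c=6) 40(c=9)]
  16. access 40: HIT, count now 10. Cache: [31(c=6) 40(c=10)]
  17. access 40: HIT, count now 11. Cache: [31(c=6) 40(c=11)]
  18. access 31: HIT, count now 7. Cache: [31(c=7) 40(c=11)]
  19. access 78: MISS, evict 31(c=7). Cache: [78(c=1) 40(c=11)]
  20. access 78: HIT, count now 2. Cache: [78(c=2) 40(c=11)]
  21. access 78: HIT, count now 3. Cache: [78(c=3) 40(c=11)]
Total: 18 hits, 3 misses, 1 evictions

Answer: 78 40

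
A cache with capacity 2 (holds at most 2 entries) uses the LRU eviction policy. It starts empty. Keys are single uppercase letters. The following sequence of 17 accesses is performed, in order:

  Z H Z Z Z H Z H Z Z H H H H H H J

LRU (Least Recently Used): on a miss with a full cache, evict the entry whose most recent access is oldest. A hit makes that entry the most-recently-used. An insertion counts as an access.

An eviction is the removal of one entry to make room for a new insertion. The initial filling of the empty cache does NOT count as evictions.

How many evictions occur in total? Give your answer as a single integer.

Answer: 1

Derivation:
LRU simulation (capacity=2):
  1. access Z: MISS. Cache (LRU->MRU): [Z]
  2. access H: MISS. Cache (LRU->MRU): [Z H]
  3. access Z: HIT. Cache (LRU->MRU): [H Z]
  4. access Z: HIT. Cache (LRU->MRU): [H Z]
  5. access Z: HIT. Cache (LRU->MRU): [H Z]
  6. access H: HIT. Cache (LRU->MRU): [Z H]
  7. access Z: HIT. Cache (LRU->MRU): [H Z]
  8. access H: HIT. Cache (LRU->MRU): [Z H]
  9. access Z: HIT. Cache (LRU->MRU): [H Z]
  10. access Z: HIT. Cache (LRU->MRU): [H Z]
  11. access H: HIT. Cache (LRU->MRU): [Z H]
  12. access H: HIT. Cache (LRU->MRU): [Z H]
  13. access H: HIT. Cache (LRU->MRU): [Z H]
  14. access H: HIT. Cache (LRU->MRU): [Z H]
  15. access H: HIT. Cache (LRU->MRU): [Z H]
  16. access H: HIT. Cache (LRU->MRU): [Z H]
  17. access J: MISS, evict Z. Cache (LRU->MRU): [H J]
Total: 14 hits, 3 misses, 1 evictions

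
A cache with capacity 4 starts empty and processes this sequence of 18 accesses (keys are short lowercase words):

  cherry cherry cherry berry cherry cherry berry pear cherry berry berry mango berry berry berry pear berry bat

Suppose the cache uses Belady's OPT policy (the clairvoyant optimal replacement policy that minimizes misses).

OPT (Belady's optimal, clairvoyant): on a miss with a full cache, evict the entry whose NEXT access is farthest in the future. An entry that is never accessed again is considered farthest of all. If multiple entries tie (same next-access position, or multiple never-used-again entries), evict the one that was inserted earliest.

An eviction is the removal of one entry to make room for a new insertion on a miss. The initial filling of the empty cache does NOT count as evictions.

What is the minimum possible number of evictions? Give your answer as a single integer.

OPT (Belady) simulation (capacity=4):
  1. access cherry: MISS. Cache: [cherry]
  2. access cherry: HIT. Next use of cherry: step 3. Cache: [cherry]
  3. access cherry: HIT. Next use of cherry: step 5. Cache: [cherry]
  4. access berry: MISS. Cache: [cherry berry]
  5. access cherry: HIT. Next use of cherry: step 6. Cache: [cherry berry]
  6. access cherry: HIT. Next use of cherry: step 9. Cache: [cherry berry]
  7. access berry: HIT. Next use of berry: step 10. Cache: [cherry berry]
  8. access pear: MISS. Cache: [cherry berry pear]
  9. access cherry: HIT. Next use of cherry: never. Cache: [cherry berry pear]
  10. access berry: HIT. Next use of berry: step 11. Cache: [cherry berry pear]
  11. access berry: HIT. Next use of berry: step 13. Cache: [cherry berry pear]
  12. access mango: MISS. Cache: [cherry berry pear mango]
  13. access berry: HIT. Next use of berry: step 14. Cache: [cherry berry pear mango]
  14. access berry: HIT. Next use of berry: step 15. Cache: [cherry berry pear mango]
  15. access berry: HIT. Next use of berry: step 17. Cache: [cherry berry pear mango]
  16. access pear: HIT. Next use of pear: never. Cache: [cherry berry pear mango]
  17. access berry: HIT. Next use of berry: never. Cache: [cherry berry pear mango]
  18. access bat: MISS, evict cherry (next use: never). Cache: [berry pear mango bat]
Total: 13 hits, 5 misses, 1 evictions

Answer: 1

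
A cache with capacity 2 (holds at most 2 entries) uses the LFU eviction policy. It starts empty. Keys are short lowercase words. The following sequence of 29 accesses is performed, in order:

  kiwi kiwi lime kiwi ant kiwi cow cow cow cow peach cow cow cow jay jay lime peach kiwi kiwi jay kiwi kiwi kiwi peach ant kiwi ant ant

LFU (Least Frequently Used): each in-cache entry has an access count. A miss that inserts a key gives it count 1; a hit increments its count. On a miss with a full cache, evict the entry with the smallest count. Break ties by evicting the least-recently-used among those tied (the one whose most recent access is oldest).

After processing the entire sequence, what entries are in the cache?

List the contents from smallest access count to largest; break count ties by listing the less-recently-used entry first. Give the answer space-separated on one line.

Answer: ant cow

Derivation:
LFU simulation (capacity=2):
  1. access kiwi: MISS. Cache: [kiwi(c=1)]
  2. access kiwi: HIT, count now 2. Cache: [kiwi(c=2)]
  3. access lime: MISS. Cache: [lime(c=1) kiwi(c=2)]
  4. access kiwi: HIT, count now 3. Cache: [lime(c=1) kiwi(c=3)]
  5. access ant: MISS, evict lime(c=1). Cache: [ant(c=1) kiwi(c=3)]
  6. access kiwi: HIT, count now 4. Cache: [ant(c=1) kiwi(c=4)]
  7. access cow: MISS, evict ant(c=1). Cache: [cow(c=1) kiwi(c=4)]
  8. access cow: HIT, count now 2. Cache: [cow(c=2) kiwi(c=4)]
  9. access cow: HIT, count now 3. Cache: [cow(c=3) kiwi(c=4)]
  10. access cow: HIT, count now 4. Cache: [kiwi(c=4) cow(c=4)]
  11. access peach: MISS, evict kiwi(c=4). Cache: [peach(c=1) cow(c=4)]
  12. access cow: HIT, count now 5. Cache: [peach(c=1) cow(c=5)]
  13. access cow: HIT, count now 6. Cache: [peach(c=1) cow(c=6)]
  14. access cow: HIT, count now 7. Cache: [peach(c=1) cow(c=7)]
  15. access jay: MISS, evict peach(c=1). Cache: [jay(c=1) cow(c=7)]
  16. access jay: HIT, count now 2. Cache: [jay(c=2) cow(c=7)]
  17. access lime: MISS, evict jay(c=2). Cache: [lime(c=1) cow(c=7)]
  18. access peach: MISS, evict lime(c=1). Cache: [peach(c=1) cow(c=7)]
  19. access kiwi: MISS, evict peach(c=1). Cache: [kiwi(c=1) cow(c=7)]
  20. access kiwi: HIT, count now 2. Cache: [kiwi(c=2) cow(c=7)]
  21. access jay: MISS, evict kiwi(c=2). Cache: [jay(c=1) cow(c=7)]
  22. access kiwi: MISS, evict jay(c=1). Cache: [kiwi(c=1) cow(c=7)]
  23. access kiwi: HIT, count now 2. Cache: [kiwi(c=2) cow(c=7)]
  24. access kiwi: HIT, count now 3. Cache: [kiwi(c=3) cow(c=7)]
  25. access peach: MISS, evict kiwi(c=3). Cache: [peach(c=1) cow(c=7)]
  26. access ant: MISS, evict peach(c=1). Cache: [ant(c=1) cow(c=7)]
  27. access kiwi: MISS, evict ant(c=1). Cache: [kiwi(c=1) cow(c=7)]
  28. access ant: MISS, evict kiwi(c=1). Cache: [ant(c=1) cow(c=7)]
  29. access ant: HIT, count now 2. Cache: [ant(c=2) cow(c=7)]
Total: 14 hits, 15 misses, 13 evictions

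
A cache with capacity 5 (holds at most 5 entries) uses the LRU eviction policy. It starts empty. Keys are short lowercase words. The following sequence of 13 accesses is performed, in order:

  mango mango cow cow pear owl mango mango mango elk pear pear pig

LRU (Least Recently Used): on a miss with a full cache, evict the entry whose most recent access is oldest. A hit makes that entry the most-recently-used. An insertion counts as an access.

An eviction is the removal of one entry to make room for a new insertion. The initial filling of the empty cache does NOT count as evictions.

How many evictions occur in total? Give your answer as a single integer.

Answer: 1

Derivation:
LRU simulation (capacity=5):
  1. access mango: MISS. Cache (LRU->MRU): [mango]
  2. access mango: HIT. Cache (LRU->MRU): [mango]
  3. access cow: MISS. Cache (LRU->MRU): [mango cow]
  4. access cow: HIT. Cache (LRU->MRU): [mango cow]
  5. access pear: MISS. Cache (LRU->MRU): [mango cow pear]
  6. access owl: MISS. Cache (LRU->MRU): [mango cow pear owl]
  7. access mango: HIT. Cache (LRU->MRU): [cow pear owl mango]
  8. access mango: HIT. Cache (LRU->MRU): [cow pear owl mango]
  9. access mango: HIT. Cache (LRU->MRU): [cow pear owl mango]
  10. access elk: MISS. Cache (LRU->MRU): [cow pear owl mango elk]
  11. access pear: HIT. Cache (LRU->MRU): [cow owl mango elk pear]
  12. access pear: HIT. Cache (LRU->MRU): [cow owl mango elk pear]
  13. access pig: MISS, evict cow. Cache (LRU->MRU): [owl mango elk pear pig]
Total: 7 hits, 6 misses, 1 evictions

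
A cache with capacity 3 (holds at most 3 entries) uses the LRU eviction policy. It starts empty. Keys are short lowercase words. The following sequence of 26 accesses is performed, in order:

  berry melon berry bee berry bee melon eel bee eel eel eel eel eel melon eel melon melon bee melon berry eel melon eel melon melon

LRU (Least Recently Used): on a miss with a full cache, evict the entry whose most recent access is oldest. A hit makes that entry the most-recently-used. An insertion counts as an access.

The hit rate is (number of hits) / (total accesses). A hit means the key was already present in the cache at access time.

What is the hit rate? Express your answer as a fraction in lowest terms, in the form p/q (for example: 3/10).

LRU simulation (capacity=3):
  1. access berry: MISS. Cache (LRU->MRU): [berry]
  2. access melon: MISS. Cache (LRU->MRU): [berry melon]
  3. access berry: HIT. Cache (LRU->MRU): [melon berry]
  4. access bee: MISS. Cache (LRU->MRU): [melon berry bee]
  5. access berry: HIT. Cache (LRU->MRU): [melon bee berry]
  6. access bee: HIT. Cache (LRU->MRU): [melon berry bee]
  7. access melon: HIT. Cache (LRU->MRU): [berry bee melon]
  8. access eel: MISS, evict berry. Cache (LRU->MRU): [bee melon eel]
  9. access bee: HIT. Cache (LRU->MRU): [melon eel bee]
  10. access eel: HIT. Cache (LRU->MRU): [melon bee eel]
  11. access eel: HIT. Cache (LRU->MRU): [melon bee eel]
  12. access eel: HIT. Cache (LRU->MRU): [melon bee eel]
  13. access eel: HIT. Cache (LRU->MRU): [melon bee eel]
  14. access eel: HIT. Cache (LRU->MRU): [melon bee eel]
  15. access melon: HIT. Cache (LRU->MRU): [bee eel melon]
  16. access eel: HIT. Cache (LRU->MRU): [bee melon eel]
  17. access melon: HIT. Cache (LRU->MRU): [bee eel melon]
  18. access melon: HIT. Cache (LRU->MRU): [bee eel melon]
  19. access bee: HIT. Cache (LRU->MRU): [eel melon bee]
  20. access melon: HIT. Cache (LRU->MRU): [eel bee melon]
  21. access berry: MISS, evict eel. Cache (LRU->MRU): [bee melon berry]
  22. access eel: MISS, evict bee. Cache (LRU->MRU): [melon berry eel]
  23. access melon: HIT. Cache (LRU->MRU): [berry eel melon]
  24. access eel: HIT. Cache (LRU->MRU): [berry melon eel]
  25. access melon: HIT. Cache (LRU->MRU): [berry eel melon]
  26. access melon: HIT. Cache (LRU->MRU): [berry eel melon]
Total: 20 hits, 6 misses, 3 evictions

Hit rate = 20/26 = 10/13

Answer: 10/13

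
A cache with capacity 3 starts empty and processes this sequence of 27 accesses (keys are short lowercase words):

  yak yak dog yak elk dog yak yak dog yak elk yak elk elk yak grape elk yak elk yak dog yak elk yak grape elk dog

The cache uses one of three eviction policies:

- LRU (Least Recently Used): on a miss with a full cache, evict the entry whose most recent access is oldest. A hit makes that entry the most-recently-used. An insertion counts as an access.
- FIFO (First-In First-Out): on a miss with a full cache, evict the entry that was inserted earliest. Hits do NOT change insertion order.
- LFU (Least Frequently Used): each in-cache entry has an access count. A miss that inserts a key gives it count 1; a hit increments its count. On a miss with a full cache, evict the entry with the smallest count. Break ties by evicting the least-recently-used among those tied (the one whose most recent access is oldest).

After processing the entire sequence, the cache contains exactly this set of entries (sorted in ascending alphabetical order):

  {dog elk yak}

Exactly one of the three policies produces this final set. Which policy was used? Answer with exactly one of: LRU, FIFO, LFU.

Answer: LFU

Derivation:
Simulating under each policy and comparing final sets:
  LRU: final set = {dog elk grape} -> differs
  FIFO: final set = {dog elk grape} -> differs
  LFU: final set = {dog elk yak} -> MATCHES target
Only LFU produces the target set.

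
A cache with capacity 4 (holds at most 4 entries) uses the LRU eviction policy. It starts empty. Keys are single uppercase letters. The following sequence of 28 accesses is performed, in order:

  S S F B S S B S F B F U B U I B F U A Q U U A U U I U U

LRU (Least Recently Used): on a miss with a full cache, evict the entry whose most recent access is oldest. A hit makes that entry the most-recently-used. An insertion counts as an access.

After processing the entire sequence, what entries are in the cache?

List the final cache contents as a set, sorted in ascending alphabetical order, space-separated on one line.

Answer: A I Q U

Derivation:
LRU simulation (capacity=4):
  1. access S: MISS. Cache (LRU->MRU): [S]
  2. access S: HIT. Cache (LRU->MRU): [S]
  3. access F: MISS. Cache (LRU->MRU): [S F]
  4. access B: MISS. Cache (LRU->MRU): [S F B]
  5. access S: HIT. Cache (LRU->MRU): [F B S]
  6. access S: HIT. Cache (LRU->MRU): [F B S]
  7. access B: HIT. Cache (LRU->MRU): [F S B]
  8. access S: HIT. Cache (LRU->MRU): [F B S]
  9. access F: HIT. Cache (LRU->MRU): [B S F]
  10. access B: HIT. Cache (LRU->MRU): [S F B]
  11. access F: HIT. Cache (LRU->MRU): [S B F]
  12. access U: MISS. Cache (LRU->MRU): [S B F U]
  13. access B: HIT. Cache (LRU->MRU): [S F U B]
  14. access U: HIT. Cache (LRU->MRU): [S F B U]
  15. access I: MISS, evict S. Cache (LRU->MRU): [F B U I]
  16. access B: HIT. Cache (LRU->MRU): [F U I B]
  17. access F: HIT. Cache (LRU->MRU): [U I B F]
  18. access U: HIT. Cache (LRU->MRU): [I B F U]
  19. access A: MISS, evict I. Cache (LRU->MRU): [B F U A]
  20. access Q: MISS, evict B. Cache (LRU->MRU): [F U A Q]
  21. access U: HIT. Cache (LRU->MRU): [F A Q U]
  22. access U: HIT. Cache (LRU->MRU): [F A Q U]
  23. access A: HIT. Cache (LRU->MRU): [F Q U A]
  24. access U: HIT. Cache (LRU->MRU): [F Q A U]
  25. access U: HIT. Cache (LRU->MRU): [F Q A U]
  26. access I: MISS, evict F. Cache (LRU->MRU): [Q A U I]
  27. access U: HIT. Cache (LRU->MRU): [Q A I U]
  28. access U: HIT. Cache (LRU->MRU): [Q A I U]
Total: 20 hits, 8 misses, 4 evictions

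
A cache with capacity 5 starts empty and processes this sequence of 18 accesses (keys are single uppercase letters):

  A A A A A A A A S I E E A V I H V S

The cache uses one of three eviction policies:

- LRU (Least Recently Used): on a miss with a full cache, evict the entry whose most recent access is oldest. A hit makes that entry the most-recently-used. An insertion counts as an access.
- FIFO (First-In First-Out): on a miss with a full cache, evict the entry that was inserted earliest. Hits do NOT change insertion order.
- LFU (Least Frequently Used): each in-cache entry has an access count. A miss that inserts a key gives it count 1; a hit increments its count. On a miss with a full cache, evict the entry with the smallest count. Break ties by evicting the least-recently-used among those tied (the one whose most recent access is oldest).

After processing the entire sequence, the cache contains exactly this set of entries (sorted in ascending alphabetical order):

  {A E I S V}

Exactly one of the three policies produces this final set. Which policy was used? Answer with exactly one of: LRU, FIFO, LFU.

Answer: LFU

Derivation:
Simulating under each policy and comparing final sets:
  LRU: final set = {A H I S V} -> differs
  FIFO: final set = {E H I S V} -> differs
  LFU: final set = {A E I S V} -> MATCHES target
Only LFU produces the target set.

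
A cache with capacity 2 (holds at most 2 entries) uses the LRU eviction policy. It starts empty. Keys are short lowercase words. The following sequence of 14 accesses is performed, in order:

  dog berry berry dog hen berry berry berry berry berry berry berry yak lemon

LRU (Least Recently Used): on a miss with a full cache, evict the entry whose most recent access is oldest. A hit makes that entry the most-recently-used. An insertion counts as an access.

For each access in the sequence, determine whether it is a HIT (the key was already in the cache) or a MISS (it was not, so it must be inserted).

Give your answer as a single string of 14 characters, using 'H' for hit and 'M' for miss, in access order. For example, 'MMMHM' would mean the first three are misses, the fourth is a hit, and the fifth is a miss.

LRU simulation (capacity=2):
  1. access dog: MISS. Cache (LRU->MRU): [dog]
  2. access berry: MISS. Cache (LRU->MRU): [dog berry]
  3. access berry: HIT. Cache (LRU->MRU): [dog berry]
  4. access dog: HIT. Cache (LRU->MRU): [berry dog]
  5. access hen: MISS, evict berry. Cache (LRU->MRU): [dog hen]
  6. access berry: MISS, evict dog. Cache (LRU->MRU): [hen berry]
  7. access berry: HIT. Cache (LRU->MRU): [hen berry]
  8. access berry: HIT. Cache (LRU->MRU): [hen berry]
  9. access berry: HIT. Cache (LRU->MRU): [hen berry]
  10. access berry: HIT. Cache (LRU->MRU): [hen berry]
  11. access berry: HIT. Cache (LRU->MRU): [hen berry]
  12. access berry: HIT. Cache (LRU->MRU): [hen berry]
  13. access yak: MISS, evict hen. Cache (LRU->MRU): [berry yak]
  14. access lemon: MISS, evict berry. Cache (LRU->MRU): [yak lemon]
Total: 8 hits, 6 misses, 4 evictions

Answer: MMHHMMHHHHHHMM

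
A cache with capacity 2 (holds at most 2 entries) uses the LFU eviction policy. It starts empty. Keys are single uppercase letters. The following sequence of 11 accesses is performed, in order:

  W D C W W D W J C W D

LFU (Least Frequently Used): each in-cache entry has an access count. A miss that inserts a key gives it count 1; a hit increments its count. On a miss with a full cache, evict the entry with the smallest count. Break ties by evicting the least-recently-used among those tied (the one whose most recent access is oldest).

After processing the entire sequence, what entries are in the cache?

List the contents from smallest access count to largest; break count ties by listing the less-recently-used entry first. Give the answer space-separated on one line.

LFU simulation (capacity=2):
  1. access W: MISS. Cache: [W(c=1)]
  2. access D: MISS. Cache: [W(c=1) D(c=1)]
  3. access C: MISS, evict W(c=1). Cache: [D(c=1) C(c=1)]
  4. access W: MISS, evict D(c=1). Cache: [C(c=1) W(c=1)]
  5. access W: HIT, count now 2. Cache: [C(c=1) W(c=2)]
  6. access D: MISS, evict C(c=1). Cache: [D(c=1) W(c=2)]
  7. access W: HIT, count now 3. Cache: [D(c=1) W(c=3)]
  8. access J: MISS, evict D(c=1). Cache: [J(c=1) W(c=3)]
  9. access C: MISS, evict J(c=1). Cache: [C(c=1) W(c=3)]
  10. access W: HIT, count now 4. Cache: [C(c=1) W(c=4)]
  11. access D: MISS, evict C(c=1). Cache: [D(c=1) W(c=4)]
Total: 3 hits, 8 misses, 6 evictions

Answer: D W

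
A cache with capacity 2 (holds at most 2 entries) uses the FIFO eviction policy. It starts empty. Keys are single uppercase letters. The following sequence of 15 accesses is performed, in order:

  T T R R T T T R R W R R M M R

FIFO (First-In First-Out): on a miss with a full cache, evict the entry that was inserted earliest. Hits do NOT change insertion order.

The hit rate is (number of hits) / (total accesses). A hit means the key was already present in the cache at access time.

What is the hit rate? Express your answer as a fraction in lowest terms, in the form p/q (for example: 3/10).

FIFO simulation (capacity=2):
  1. access T: MISS. Cache (old->new): [T]
  2. access T: HIT. Cache (old->new): [T]
  3. access R: MISS. Cache (old->new): [T R]
  4. access R: HIT. Cache (old->new): [T R]
  5. access T: HIT. Cache (old->new): [T R]
  6. access T: HIT. Cache (old->new): [T R]
  7. access T: HIT. Cache (old->new): [T R]
  8. access R: HIT. Cache (old->new): [T R]
  9. access R: HIT. Cache (old->new): [T R]
  10. access W: MISS, evict T. Cache (old->new): [R W]
  11. access R: HIT. Cache (old->new): [R W]
  12. access R: HIT. Cache (old->new): [R W]
  13. access M: MISS, evict R. Cache (old->new): [W M]
  14. access M: HIT. Cache (old->new): [W M]
  15. access R: MISS, evict W. Cache (old->new): [M R]
Total: 10 hits, 5 misses, 3 evictions

Hit rate = 10/15 = 2/3

Answer: 2/3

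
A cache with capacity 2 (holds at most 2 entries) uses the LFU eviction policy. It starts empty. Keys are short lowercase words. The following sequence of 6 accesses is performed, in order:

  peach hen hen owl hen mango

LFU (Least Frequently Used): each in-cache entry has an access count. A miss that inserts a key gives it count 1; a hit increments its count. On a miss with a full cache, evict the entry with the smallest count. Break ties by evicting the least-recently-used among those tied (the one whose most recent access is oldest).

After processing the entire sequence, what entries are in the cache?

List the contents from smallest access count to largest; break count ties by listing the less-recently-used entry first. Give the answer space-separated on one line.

LFU simulation (capacity=2):
  1. access peach: MISS. Cache: [peach(c=1)]
  2. access hen: MISS. Cache: [peach(c=1) hen(c=1)]
  3. access hen: HIT, count now 2. Cache: [peach(c=1) hen(c=2)]
  4. access owl: MISS, evict peach(c=1). Cache: [owl(c=1) hen(c=2)]
  5. access hen: HIT, count now 3. Cache: [owl(c=1) hen(c=3)]
  6. access mango: MISS, evict owl(c=1). Cache: [mango(c=1) hen(c=3)]
Total: 2 hits, 4 misses, 2 evictions

Answer: mango hen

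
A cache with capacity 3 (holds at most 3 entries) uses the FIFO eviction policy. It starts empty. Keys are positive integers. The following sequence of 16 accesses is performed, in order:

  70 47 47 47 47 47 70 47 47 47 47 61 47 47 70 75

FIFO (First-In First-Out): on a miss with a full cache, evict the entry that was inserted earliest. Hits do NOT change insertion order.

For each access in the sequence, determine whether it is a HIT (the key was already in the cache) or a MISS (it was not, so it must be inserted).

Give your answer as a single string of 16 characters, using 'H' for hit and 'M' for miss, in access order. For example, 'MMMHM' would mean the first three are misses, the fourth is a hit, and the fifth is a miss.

Answer: MMHHHHHHHHHMHHHM

Derivation:
FIFO simulation (capacity=3):
  1. access 70: MISS. Cache (old->new): [70]
  2. access 47: MISS. Cache (old->new): [70 47]
  3. access 47: HIT. Cache (old->new): [70 47]
  4. access 47: HIT. Cache (old->new): [70 47]
  5. access 47: HIT. Cache (old->new): [70 47]
  6. access 47: HIT. Cache (old->new): [70 47]
  7. access 70: HIT. Cache (old->new): [70 47]
  8. access 47: HIT. Cache (old->new): [70 47]
  9. access 47: HIT. Cache (old->new): [70 47]
  10. access 47: HIT. Cache (old->new): [70 47]
  11. access 47: HIT. Cache (old->new): [70 47]
  12. access 61: MISS. Cache (old->new): [70 47 61]
  13. access 47: HIT. Cache (old->new): [70 47 61]
  14. access 47: HIT. Cache (old->new): [70 47 61]
  15. access 70: HIT. Cache (old->new): [70 47 61]
  16. access 75: MISS, evict 70. Cache (old->new): [47 61 75]
Total: 12 hits, 4 misses, 1 evictions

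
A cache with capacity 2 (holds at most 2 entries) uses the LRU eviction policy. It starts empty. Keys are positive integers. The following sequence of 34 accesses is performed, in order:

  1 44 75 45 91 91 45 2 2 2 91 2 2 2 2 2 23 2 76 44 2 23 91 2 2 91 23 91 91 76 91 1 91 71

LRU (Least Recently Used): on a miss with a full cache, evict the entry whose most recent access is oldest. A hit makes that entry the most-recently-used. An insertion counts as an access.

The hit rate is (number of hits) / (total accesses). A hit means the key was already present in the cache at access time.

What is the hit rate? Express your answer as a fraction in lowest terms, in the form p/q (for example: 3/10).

Answer: 8/17

Derivation:
LRU simulation (capacity=2):
  1. access 1: MISS. Cache (LRU->MRU): [1]
  2. access 44: MISS. Cache (LRU->MRU): [1 44]
  3. access 75: MISS, evict 1. Cache (LRU->MRU): [44 75]
  4. access 45: MISS, evict 44. Cache (LRU->MRU): [75 45]
  5. access 91: MISS, evict 75. Cache (LRU->MRU): [45 91]
  6. access 91: HIT. Cache (LRU->MRU): [45 91]
  7. access 45: HIT. Cache (LRU->MRU): [91 45]
  8. access 2: MISS, evict 91. Cache (LRU->MRU): [45 2]
  9. access 2: HIT. Cache (LRU->MRU): [45 2]
  10. access 2: HIT. Cache (LRU->MRU): [45 2]
  11. access 91: MISS, evict 45. Cache (LRU->MRU): [2 91]
  12. access 2: HIT. Cache (LRU->MRU): [91 2]
  13. access 2: HIT. Cache (LRU->MRU): [91 2]
  14. access 2: HIT. Cache (LRU->MRU): [91 2]
  15. access 2: HIT. Cache (LRU->MRU): [91 2]
  16. access 2: HIT. Cache (LRU->MRU): [91 2]
  17. access 23: MISS, evict 91. Cache (LRU->MRU): [2 23]
  18. access 2: HIT. Cache (LRU->MRU): [23 2]
  19. access 76: MISS, evict 23. Cache (LRU->MRU): [2 76]
  20. access 44: MISS, evict 2. Cache (LRU->MRU): [76 44]
  21. access 2: MISS, evict 76. Cache (LRU->MRU): [44 2]
  22. access 23: MISS, evict 44. Cache (LRU->MRU): [2 23]
  23. access 91: MISS, evict 2. Cache (LRU->MRU): [23 91]
  24. access 2: MISS, evict 23. Cache (LRU->MRU): [91 2]
  25. access 2: HIT. Cache (LRU->MRU): [91 2]
  26. access 91: HIT. Cache (LRU->MRU): [2 91]
  27. access 23: MISS, evict 2. Cache (LRU->MRU): [91 23]
  28. access 91: HIT. Cache (LRU->MRU): [23 91]
  29. access 91: HIT. Cache (LRU->MRU): [23 91]
  30. access 76: MISS, evict 23. Cache (LRU->MRU): [91 76]
  31. access 91: HIT. Cache (LRU->MRU): [76 91]
  32. access 1: MISS, evict 76. Cache (LRU->MRU): [91 1]
  33. access 91: HIT. Cache (LRU->MRU): [1 91]
  34. access 71: MISS, evict 1. Cache (LRU->MRU): [91 71]
Total: 16 hits, 18 misses, 16 evictions

Hit rate = 16/34 = 8/17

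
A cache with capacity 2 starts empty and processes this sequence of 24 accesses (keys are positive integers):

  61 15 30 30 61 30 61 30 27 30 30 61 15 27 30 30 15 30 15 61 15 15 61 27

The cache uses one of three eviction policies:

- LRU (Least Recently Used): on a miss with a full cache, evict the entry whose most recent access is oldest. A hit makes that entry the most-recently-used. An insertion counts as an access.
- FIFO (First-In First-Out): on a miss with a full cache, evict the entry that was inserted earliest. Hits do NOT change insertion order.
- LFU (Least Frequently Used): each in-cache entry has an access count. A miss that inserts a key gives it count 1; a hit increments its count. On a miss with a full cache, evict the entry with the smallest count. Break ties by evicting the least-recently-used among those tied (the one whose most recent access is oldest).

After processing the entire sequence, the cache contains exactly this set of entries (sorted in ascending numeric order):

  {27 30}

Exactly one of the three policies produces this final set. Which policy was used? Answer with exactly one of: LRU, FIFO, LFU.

Answer: LFU

Derivation:
Simulating under each policy and comparing final sets:
  LRU: final set = {27 61} -> differs
  FIFO: final set = {27 61} -> differs
  LFU: final set = {27 30} -> MATCHES target
Only LFU produces the target set.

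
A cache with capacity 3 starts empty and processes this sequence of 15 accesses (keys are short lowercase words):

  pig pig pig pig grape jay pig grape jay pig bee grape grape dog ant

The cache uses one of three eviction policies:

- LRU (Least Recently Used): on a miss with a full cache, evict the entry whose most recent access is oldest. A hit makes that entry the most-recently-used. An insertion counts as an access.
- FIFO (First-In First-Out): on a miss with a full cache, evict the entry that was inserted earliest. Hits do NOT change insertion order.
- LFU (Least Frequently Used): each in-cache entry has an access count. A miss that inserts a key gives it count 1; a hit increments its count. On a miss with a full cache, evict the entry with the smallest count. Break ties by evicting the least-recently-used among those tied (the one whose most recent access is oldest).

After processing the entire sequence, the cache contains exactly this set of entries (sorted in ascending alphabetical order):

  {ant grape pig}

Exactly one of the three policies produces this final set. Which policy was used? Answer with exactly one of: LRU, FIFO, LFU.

Simulating under each policy and comparing final sets:
  LRU: final set = {ant dog grape} -> differs
  FIFO: final set = {ant bee dog} -> differs
  LFU: final set = {ant grape pig} -> MATCHES target
Only LFU produces the target set.

Answer: LFU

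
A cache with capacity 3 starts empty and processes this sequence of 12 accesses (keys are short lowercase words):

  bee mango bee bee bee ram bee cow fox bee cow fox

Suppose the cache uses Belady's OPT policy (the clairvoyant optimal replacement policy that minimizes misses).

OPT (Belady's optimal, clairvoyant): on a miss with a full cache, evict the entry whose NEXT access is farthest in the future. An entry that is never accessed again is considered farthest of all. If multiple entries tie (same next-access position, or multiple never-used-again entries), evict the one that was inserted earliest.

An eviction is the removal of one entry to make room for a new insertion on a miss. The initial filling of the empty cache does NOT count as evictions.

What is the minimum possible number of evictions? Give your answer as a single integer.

Answer: 2

Derivation:
OPT (Belady) simulation (capacity=3):
  1. access bee: MISS. Cache: [bee]
  2. access mango: MISS. Cache: [bee mango]
  3. access bee: HIT. Next use of bee: step 4. Cache: [bee mango]
  4. access bee: HIT. Next use of bee: step 5. Cache: [bee mango]
  5. access bee: HIT. Next use of bee: step 7. Cache: [bee mango]
  6. access ram: MISS. Cache: [bee mango ram]
  7. access bee: HIT. Next use of bee: step 10. Cache: [bee mango ram]
  8. access cow: MISS, evict mango (next use: never). Cache: [bee ram cow]
  9. access fox: MISS, evict ram (next use: never). Cache: [bee cow fox]
  10. access bee: HIT. Next use of bee: never. Cache: [bee cow fox]
  11. access cow: HIT. Next use of cow: never. Cache: [bee cow fox]
  12. access fox: HIT. Next use of fox: never. Cache: [bee cow fox]
Total: 7 hits, 5 misses, 2 evictions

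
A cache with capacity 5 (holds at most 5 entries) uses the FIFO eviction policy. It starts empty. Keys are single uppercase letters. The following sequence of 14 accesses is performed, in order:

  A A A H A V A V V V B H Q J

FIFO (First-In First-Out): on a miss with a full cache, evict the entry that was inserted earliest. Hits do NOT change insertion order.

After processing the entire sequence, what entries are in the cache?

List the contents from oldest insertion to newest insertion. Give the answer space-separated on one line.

Answer: H V B Q J

Derivation:
FIFO simulation (capacity=5):
  1. access A: MISS. Cache (old->new): [A]
  2. access A: HIT. Cache (old->new): [A]
  3. access A: HIT. Cache (old->new): [A]
  4. access H: MISS. Cache (old->new): [A H]
  5. access A: HIT. Cache (old->new): [A H]
  6. access V: MISS. Cache (old->new): [A H V]
  7. access A: HIT. Cache (old->new): [A H V]
  8. access V: HIT. Cache (old->new): [A H V]
  9. access V: HIT. Cache (old->new): [A H V]
  10. access V: HIT. Cache (old->new): [A H V]
  11. access B: MISS. Cache (old->new): [A H V B]
  12. access H: HIT. Cache (old->new): [A H V B]
  13. access Q: MISS. Cache (old->new): [A H V B Q]
  14. access J: MISS, evict A. Cache (old->new): [H V B Q J]
Total: 8 hits, 6 misses, 1 evictions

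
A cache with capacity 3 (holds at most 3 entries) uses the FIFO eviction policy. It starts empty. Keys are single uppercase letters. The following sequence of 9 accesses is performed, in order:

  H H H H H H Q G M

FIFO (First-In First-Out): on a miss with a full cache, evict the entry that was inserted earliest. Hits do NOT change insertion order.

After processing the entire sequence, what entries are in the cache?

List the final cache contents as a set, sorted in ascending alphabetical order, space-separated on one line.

FIFO simulation (capacity=3):
  1. access H: MISS. Cache (old->new): [H]
  2. access H: HIT. Cache (old->new): [H]
  3. access H: HIT. Cache (old->new): [H]
  4. access H: HIT. Cache (old->new): [H]
  5. access H: HIT. Cache (old->new): [H]
  6. access H: HIT. Cache (old->new): [H]
  7. access Q: MISS. Cache (old->new): [H Q]
  8. access G: MISS. Cache (old->new): [H Q G]
  9. access M: MISS, evict H. Cache (old->new): [Q G M]
Total: 5 hits, 4 misses, 1 evictions

Answer: G M Q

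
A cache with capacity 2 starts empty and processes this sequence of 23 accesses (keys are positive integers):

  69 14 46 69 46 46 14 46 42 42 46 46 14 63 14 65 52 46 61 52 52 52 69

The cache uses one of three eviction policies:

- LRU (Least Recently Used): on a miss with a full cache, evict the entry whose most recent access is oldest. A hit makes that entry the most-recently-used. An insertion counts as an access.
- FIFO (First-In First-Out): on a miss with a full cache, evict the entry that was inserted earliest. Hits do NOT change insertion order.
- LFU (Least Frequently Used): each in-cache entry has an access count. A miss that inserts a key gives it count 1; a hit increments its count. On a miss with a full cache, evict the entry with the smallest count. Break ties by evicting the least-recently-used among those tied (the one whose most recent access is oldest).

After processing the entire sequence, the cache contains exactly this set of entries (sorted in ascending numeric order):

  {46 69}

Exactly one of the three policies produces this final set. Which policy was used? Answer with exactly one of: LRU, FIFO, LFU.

Simulating under each policy and comparing final sets:
  LRU: final set = {52 69} -> differs
  FIFO: final set = {52 69} -> differs
  LFU: final set = {46 69} -> MATCHES target
Only LFU produces the target set.

Answer: LFU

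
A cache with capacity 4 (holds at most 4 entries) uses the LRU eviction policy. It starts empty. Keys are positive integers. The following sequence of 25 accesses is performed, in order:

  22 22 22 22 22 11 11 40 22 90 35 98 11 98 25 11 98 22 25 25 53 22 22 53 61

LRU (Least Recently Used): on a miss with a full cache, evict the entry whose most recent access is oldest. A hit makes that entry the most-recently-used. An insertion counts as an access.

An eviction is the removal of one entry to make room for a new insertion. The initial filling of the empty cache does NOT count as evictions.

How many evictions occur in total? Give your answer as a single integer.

Answer: 7

Derivation:
LRU simulation (capacity=4):
  1. access 22: MISS. Cache (LRU->MRU): [22]
  2. access 22: HIT. Cache (LRU->MRU): [22]
  3. access 22: HIT. Cache (LRU->MRU): [22]
  4. access 22: HIT. Cache (LRU->MRU): [22]
  5. access 22: HIT. Cache (LRU->MRU): [22]
  6. access 11: MISS. Cache (LRU->MRU): [22 11]
  7. access 11: HIT. Cache (LRU->MRU): [22 11]
  8. access 40: MISS. Cache (LRU->MRU): [22 11 40]
  9. access 22: HIT. Cache (LRU->MRU): [11 40 22]
  10. access 90: MISS. Cache (LRU->MRU): [11 40 22 90]
  11. access 35: MISS, evict 11. Cache (LRU->MRU): [40 22 90 35]
  12. access 98: MISS, evict 40. Cache (LRU->MRU): [22 90 35 98]
  13. access 11: MISS, evict 22. Cache (LRU->MRU): [90 35 98 11]
  14. access 98: HIT. Cache (LRU->MRU): [90 35 11 98]
  15. access 25: MISS, evict 90. Cache (LRU->MRU): [35 11 98 25]
  16. access 11: HIT. Cache (LRU->MRU): [35 98 25 11]
  17. access 98: HIT. Cache (LRU->MRU): [35 25 11 98]
  18. access 22: MISS, evict 35. Cache (LRU->MRU): [25 11 98 22]
  19. access 25: HIT. Cache (LRU->MRU): [11 98 22 25]
  20. access 25: HIT. Cache (LRU->MRU): [11 98 22 25]
  21. access 53: MISS, evict 11. Cache (LRU->MRU): [98 22 25 53]
  22. access 22: HIT. Cache (LRU->MRU): [98 25 53 22]
  23. access 22: HIT. Cache (LRU->MRU): [98 25 53 22]
  24. access 53: HIT. Cache (LRU->MRU): [98 25 22 53]
  25. access 61: MISS, evict 98. Cache (LRU->MRU): [25 22 53 61]
Total: 14 hits, 11 misses, 7 evictions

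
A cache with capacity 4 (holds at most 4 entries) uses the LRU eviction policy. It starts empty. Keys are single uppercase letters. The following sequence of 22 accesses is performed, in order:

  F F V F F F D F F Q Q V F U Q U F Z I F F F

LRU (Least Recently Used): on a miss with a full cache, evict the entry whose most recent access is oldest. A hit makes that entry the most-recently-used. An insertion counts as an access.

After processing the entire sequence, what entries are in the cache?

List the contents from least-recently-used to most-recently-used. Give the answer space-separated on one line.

Answer: U Z I F

Derivation:
LRU simulation (capacity=4):
  1. access F: MISS. Cache (LRU->MRU): [F]
  2. access F: HIT. Cache (LRU->MRU): [F]
  3. access V: MISS. Cache (LRU->MRU): [F V]
  4. access F: HIT. Cache (LRU->MRU): [V F]
  5. access F: HIT. Cache (LRU->MRU): [V F]
  6. access F: HIT. Cache (LRU->MRU): [V F]
  7. access D: MISS. Cache (LRU->MRU): [V F D]
  8. access F: HIT. Cache (LRU->MRU): [V D F]
  9. access F: HIT. Cache (LRU->MRU): [V D F]
  10. access Q: MISS. Cache (LRU->MRU): [V D F Q]
  11. access Q: HIT. Cache (LRU->MRU): [V D F Q]
  12. access V: HIT. Cache (LRU->MRU): [D F Q V]
  13. access F: HIT. Cache (LRU->MRU): [D Q V F]
  14. access U: MISS, evict D. Cache (LRU->MRU): [Q V F U]
  15. access Q: HIT. Cache (LRU->MRU): [V F U Q]
  16. access U: HIT. Cache (LRU->MRU): [V F Q U]
  17. access F: HIT. Cache (LRU->MRU): [V Q U F]
  18. access Z: MISS, evict V. Cache (LRU->MRU): [Q U F Z]
  19. access I: MISS, evict Q. Cache (LRU->MRU): [U F Z I]
  20. access F: HIT. Cache (LRU->MRU): [U Z I F]
  21. access F: HIT. Cache (LRU->MRU): [U Z I F]
  22. access F: HIT. Cache (LRU->MRU): [U Z I F]
Total: 15 hits, 7 misses, 3 evictions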